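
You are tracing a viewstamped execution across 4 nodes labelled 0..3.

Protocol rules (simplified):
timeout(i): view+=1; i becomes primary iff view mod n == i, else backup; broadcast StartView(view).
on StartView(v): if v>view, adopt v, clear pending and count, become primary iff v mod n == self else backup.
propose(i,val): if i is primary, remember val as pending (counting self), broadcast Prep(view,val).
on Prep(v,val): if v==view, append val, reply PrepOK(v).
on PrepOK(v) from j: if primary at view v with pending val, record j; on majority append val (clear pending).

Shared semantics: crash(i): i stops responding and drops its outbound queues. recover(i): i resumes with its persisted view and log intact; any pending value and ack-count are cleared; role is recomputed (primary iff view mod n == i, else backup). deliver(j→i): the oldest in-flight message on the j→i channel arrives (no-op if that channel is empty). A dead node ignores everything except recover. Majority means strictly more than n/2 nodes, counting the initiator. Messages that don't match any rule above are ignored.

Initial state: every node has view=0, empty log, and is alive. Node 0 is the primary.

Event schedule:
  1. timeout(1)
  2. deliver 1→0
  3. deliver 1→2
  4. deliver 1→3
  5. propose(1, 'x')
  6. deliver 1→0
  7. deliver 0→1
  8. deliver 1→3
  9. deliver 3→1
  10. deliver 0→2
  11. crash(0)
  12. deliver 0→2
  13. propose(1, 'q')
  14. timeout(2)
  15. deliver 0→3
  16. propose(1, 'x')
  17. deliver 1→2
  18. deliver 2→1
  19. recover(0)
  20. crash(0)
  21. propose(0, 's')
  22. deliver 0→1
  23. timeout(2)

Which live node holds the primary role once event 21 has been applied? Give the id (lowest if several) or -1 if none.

1. timeout(1):  <1:prim v1 ->
2. deliver 1→0:  <0:back v1 ->
3. deliver 1→2:  <2:back v1 ->
4. deliver 1→3:  <3:back v1 ->
5. propose(1,'x'):  nop
6. deliver 1→0:  <0:back v1 x>
7. deliver 0→1:  nop
8. deliver 1→3:  <3:back v1 x>
9. deliver 3→1:  <1:prim v1 x>
10. deliver 0→2:  nop
11. crash(0):  <0:✗back v1 x>
12. deliver 0→2:  nop
13. propose(1,'q'):  nop
14. timeout(2):  <2:prim v2 ->
15. deliver 0→3:  nop
16. propose(1,'x'):  nop
17. deliver 1→2:  nop
18. deliver 2→1:  <1:back v2 x>
19. recover(0):  <0:back v1 x>
20. crash(0):  <0:✗back v1 x>
21. propose(0,'s'):  nop

2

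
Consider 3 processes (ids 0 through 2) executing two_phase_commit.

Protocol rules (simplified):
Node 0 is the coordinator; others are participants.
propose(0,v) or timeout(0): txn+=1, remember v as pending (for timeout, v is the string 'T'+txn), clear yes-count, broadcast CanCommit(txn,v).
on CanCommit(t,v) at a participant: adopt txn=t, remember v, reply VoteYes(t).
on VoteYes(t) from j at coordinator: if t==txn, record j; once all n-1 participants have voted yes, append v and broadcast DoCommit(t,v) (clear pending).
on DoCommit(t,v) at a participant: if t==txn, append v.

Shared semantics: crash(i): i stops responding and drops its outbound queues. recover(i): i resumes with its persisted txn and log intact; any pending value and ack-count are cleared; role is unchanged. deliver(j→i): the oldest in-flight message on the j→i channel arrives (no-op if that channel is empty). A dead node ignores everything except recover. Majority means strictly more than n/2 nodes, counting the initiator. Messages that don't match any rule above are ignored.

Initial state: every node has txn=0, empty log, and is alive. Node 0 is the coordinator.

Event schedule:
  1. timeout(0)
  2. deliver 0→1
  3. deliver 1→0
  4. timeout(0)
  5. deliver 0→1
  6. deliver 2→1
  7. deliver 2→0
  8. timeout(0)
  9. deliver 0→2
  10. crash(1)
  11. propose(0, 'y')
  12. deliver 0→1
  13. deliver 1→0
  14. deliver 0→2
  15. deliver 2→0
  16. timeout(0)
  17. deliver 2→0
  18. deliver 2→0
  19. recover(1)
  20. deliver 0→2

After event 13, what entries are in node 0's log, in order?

empty

[1] timeout(0) → N0(coor t1 [-])
[2] deliver 0→1 → N1(part t1 [-])
[3] deliver 1→0 → ∅
[4] timeout(0) → N0(coor t2 [-])
[5] deliver 0→1 → N1(part t2 [-])
[6] deliver 2→1 → ∅
[7] deliver 2→0 → ∅
[8] timeout(0) → N0(coor t3 [-])
[9] deliver 0→2 → N2(part t1 [-])
[10] crash(1) → N1(✗part t2 [-])
[11] propose(0,'y') → N0(coor t4 [-])
[12] deliver 0→1 → ∅
[13] deliver 1→0 → ∅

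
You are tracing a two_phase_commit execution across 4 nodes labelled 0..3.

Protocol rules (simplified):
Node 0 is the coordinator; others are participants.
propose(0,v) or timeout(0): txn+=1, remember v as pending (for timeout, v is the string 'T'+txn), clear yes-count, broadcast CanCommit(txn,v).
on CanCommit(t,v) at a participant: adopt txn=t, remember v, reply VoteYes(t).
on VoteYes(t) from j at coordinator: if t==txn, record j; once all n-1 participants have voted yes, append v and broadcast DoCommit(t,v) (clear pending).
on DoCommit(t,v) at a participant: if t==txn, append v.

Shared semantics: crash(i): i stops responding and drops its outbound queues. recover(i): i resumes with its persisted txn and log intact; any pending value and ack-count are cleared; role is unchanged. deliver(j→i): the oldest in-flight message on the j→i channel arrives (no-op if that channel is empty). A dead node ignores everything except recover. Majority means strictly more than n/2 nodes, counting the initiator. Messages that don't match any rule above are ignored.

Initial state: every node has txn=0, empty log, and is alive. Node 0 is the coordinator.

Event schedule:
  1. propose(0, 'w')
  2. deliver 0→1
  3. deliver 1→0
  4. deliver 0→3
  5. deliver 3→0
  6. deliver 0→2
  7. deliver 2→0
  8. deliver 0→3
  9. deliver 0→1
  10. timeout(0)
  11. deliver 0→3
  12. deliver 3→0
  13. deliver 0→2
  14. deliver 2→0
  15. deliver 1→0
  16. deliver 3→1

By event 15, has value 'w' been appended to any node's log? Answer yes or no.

[1] propose(0,'w') → N0(coor t1 [-])
[2] deliver 0→1 → N1(part t1 [-])
[3] deliver 1→0 → ∅
[4] deliver 0→3 → N3(part t1 [-])
[5] deliver 3→0 → ∅
[6] deliver 0→2 → N2(part t1 [-])
[7] deliver 2→0 → N0(coor t1 [w])
[8] deliver 0→3 → N3(part t1 [w])
[9] deliver 0→1 → N1(part t1 [w])
[10] timeout(0) → N0(coor t2 [w])
[11] deliver 0→3 → N3(part t2 [w])
[12] deliver 3→0 → ∅
[13] deliver 0→2 → N2(part t1 [w])
[14] deliver 2→0 → ∅
[15] deliver 1→0 → ∅

yes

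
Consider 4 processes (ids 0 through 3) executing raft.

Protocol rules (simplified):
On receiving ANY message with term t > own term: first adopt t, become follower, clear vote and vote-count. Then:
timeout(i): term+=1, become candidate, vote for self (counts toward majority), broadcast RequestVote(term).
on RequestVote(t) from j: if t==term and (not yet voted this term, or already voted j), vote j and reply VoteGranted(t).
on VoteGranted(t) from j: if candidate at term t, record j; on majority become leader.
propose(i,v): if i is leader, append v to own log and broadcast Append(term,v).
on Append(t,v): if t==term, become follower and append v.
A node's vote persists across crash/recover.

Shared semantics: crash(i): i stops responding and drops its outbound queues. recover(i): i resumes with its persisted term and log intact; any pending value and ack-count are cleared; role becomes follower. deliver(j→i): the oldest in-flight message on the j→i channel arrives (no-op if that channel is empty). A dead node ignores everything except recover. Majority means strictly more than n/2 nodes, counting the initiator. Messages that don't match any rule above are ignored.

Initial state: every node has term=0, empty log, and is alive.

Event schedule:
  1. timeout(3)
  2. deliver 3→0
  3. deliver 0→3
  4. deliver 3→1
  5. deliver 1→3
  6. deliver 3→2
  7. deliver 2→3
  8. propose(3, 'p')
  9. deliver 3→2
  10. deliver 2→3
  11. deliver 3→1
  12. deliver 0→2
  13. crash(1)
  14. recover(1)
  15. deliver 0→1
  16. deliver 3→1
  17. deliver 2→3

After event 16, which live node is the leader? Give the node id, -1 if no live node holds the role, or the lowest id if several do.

step 1 timeout(3): 3={cand,t=1,log=-}
step 2 deliver 3→0: 0={foll,t=1,log=-}
step 3 deliver 0→3: —
step 4 deliver 3→1: 1={foll,t=1,log=-}
step 5 deliver 1→3: 3={lead,t=1,log=-}
step 6 deliver 3→2: 2={foll,t=1,log=-}
step 7 deliver 2→3: —
step 8 propose(3,'p'): 3={lead,t=1,log=p}
step 9 deliver 3→2: 2={foll,t=1,log=p}
step 10 deliver 2→3: —
step 11 deliver 3→1: 1={foll,t=1,log=p}
step 12 deliver 0→2: —
step 13 crash(1): 1={✗foll,t=1,log=p}
step 14 recover(1): 1={foll,t=1,log=p}
step 15 deliver 0→1: —
step 16 deliver 3→1: —

3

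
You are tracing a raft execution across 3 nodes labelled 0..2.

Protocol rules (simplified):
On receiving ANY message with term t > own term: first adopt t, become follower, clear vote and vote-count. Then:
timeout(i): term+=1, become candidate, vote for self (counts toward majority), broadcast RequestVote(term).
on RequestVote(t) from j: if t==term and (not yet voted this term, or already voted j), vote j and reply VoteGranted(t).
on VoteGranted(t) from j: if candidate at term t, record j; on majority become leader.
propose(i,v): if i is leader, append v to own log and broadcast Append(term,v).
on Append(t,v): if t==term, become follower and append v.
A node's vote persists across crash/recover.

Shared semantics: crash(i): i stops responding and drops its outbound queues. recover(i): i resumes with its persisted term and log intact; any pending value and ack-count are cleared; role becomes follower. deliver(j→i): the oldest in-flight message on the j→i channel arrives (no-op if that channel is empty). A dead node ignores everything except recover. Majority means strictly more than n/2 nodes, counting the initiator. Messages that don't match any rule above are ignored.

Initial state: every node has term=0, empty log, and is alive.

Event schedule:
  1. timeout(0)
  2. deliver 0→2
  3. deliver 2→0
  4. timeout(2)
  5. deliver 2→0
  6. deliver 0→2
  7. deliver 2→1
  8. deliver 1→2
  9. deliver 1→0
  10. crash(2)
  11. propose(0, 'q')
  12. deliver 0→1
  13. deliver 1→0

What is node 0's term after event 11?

2

after 1 — timeout(0): n0:cand/t1/[-]
after 2 — deliver 0→2: n2:foll/t1/[-]
after 3 — deliver 2→0: n0:lead/t1/[-]
after 4 — timeout(2): n2:cand/t2/[-]
after 5 — deliver 2→0: n0:foll/t2/[-]
after 6 — deliver 0→2: n2:lead/t2/[-]
after 7 — deliver 2→1: n1:foll/t2/[-]
after 8 — deliver 1→2: ·
after 9 — deliver 1→0: ·
after 10 — crash(2): n2:✗lead/t2/[-]
after 11 — propose(0,'q'): ·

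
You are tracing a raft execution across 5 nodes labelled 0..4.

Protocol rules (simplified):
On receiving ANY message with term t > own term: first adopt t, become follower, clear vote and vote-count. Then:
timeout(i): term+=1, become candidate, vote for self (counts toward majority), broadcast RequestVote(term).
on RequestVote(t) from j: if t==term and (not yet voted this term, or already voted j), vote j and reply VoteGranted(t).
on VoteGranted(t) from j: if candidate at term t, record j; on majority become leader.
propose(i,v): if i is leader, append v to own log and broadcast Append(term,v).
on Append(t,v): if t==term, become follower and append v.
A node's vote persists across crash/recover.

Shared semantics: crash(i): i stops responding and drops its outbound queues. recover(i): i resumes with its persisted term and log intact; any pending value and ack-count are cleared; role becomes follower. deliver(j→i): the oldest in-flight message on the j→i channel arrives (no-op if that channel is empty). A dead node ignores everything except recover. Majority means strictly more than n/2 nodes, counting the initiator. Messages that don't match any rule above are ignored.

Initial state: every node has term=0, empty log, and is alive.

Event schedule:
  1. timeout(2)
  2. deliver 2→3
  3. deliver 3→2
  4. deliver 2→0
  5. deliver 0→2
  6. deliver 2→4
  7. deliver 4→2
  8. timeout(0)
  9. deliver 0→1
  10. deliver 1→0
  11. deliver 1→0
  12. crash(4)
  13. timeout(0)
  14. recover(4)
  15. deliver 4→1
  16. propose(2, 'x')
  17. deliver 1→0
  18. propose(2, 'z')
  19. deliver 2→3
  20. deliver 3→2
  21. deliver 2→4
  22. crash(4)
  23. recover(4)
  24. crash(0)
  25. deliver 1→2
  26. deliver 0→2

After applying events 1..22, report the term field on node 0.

3

step 1 timeout(2): 2={cand,t=1,log=-}
step 2 deliver 2→3: 3={foll,t=1,log=-}
step 3 deliver 3→2: —
step 4 deliver 2→0: 0={foll,t=1,log=-}
step 5 deliver 0→2: 2={lead,t=1,log=-}
step 6 deliver 2→4: 4={foll,t=1,log=-}
step 7 deliver 4→2: —
step 8 timeout(0): 0={cand,t=2,log=-}
step 9 deliver 0→1: 1={foll,t=2,log=-}
step 10 deliver 1→0: —
step 11 deliver 1→0: —
step 12 crash(4): 4={✗foll,t=1,log=-}
step 13 timeout(0): 0={cand,t=3,log=-}
step 14 recover(4): 4={foll,t=1,log=-}
step 15 deliver 4→1: —
step 16 propose(2,'x'): 2={lead,t=1,log=x}
step 17 deliver 1→0: —
step 18 propose(2,'z'): 2={lead,t=1,log=x,z}
step 19 deliver 2→3: 3={foll,t=1,log=x}
step 20 deliver 3→2: —
step 21 deliver 2→4: 4={foll,t=1,log=x}
step 22 crash(4): 4={✗foll,t=1,log=x}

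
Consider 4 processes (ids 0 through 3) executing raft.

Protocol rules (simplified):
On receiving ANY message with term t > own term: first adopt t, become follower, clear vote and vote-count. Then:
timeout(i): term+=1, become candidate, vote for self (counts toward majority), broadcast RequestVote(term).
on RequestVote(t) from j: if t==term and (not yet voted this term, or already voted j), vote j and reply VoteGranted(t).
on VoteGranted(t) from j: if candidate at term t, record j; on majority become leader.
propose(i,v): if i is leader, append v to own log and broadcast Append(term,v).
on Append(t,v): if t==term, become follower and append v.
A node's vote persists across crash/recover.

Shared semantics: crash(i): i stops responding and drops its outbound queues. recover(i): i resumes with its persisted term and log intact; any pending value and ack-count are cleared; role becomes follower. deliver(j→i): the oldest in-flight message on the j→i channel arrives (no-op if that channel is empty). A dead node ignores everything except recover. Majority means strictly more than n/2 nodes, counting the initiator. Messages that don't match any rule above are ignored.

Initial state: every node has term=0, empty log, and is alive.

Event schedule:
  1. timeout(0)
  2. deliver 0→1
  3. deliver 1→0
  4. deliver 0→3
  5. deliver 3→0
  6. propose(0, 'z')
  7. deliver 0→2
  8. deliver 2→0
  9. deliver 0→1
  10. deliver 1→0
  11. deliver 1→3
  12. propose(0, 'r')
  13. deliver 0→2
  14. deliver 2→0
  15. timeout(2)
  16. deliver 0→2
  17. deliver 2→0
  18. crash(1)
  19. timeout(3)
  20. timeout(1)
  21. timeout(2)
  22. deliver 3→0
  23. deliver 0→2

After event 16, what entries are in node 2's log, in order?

step 1 timeout(0): 0={cand,t=1,log=-}
step 2 deliver 0→1: 1={foll,t=1,log=-}
step 3 deliver 1→0: —
step 4 deliver 0→3: 3={foll,t=1,log=-}
step 5 deliver 3→0: 0={lead,t=1,log=-}
step 6 propose(0,'z'): 0={lead,t=1,log=z}
step 7 deliver 0→2: 2={foll,t=1,log=-}
step 8 deliver 2→0: —
step 9 deliver 0→1: 1={foll,t=1,log=z}
step 10 deliver 1→0: —
step 11 deliver 1→3: —
step 12 propose(0,'r'): 0={lead,t=1,log=z,r}
step 13 deliver 0→2: 2={foll,t=1,log=z}
step 14 deliver 2→0: —
step 15 timeout(2): 2={cand,t=2,log=z}
step 16 deliver 0→2: —

z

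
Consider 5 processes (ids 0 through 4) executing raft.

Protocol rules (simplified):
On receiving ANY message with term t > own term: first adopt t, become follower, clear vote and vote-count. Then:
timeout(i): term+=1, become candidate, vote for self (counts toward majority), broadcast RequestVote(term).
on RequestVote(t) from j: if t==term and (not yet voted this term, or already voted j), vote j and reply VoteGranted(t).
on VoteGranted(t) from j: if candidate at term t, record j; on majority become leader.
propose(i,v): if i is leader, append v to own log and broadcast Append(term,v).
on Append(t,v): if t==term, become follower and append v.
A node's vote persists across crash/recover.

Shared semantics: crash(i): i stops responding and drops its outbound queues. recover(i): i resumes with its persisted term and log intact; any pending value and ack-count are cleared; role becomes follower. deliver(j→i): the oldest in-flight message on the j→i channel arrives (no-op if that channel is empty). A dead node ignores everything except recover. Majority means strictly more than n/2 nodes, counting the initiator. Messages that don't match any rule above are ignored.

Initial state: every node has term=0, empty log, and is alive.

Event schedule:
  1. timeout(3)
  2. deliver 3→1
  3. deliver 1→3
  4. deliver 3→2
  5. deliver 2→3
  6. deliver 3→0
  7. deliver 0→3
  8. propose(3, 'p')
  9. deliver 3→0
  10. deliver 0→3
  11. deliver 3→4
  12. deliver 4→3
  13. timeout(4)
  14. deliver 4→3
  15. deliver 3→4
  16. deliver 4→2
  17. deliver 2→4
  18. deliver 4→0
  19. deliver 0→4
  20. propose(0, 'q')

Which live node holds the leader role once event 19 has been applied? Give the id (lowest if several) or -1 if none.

step 1 timeout(3): 3={cand,t=1,log=-}
step 2 deliver 3→1: 1={foll,t=1,log=-}
step 3 deliver 1→3: —
step 4 deliver 3→2: 2={foll,t=1,log=-}
step 5 deliver 2→3: 3={lead,t=1,log=-}
step 6 deliver 3→0: 0={foll,t=1,log=-}
step 7 deliver 0→3: —
step 8 propose(3,'p'): 3={lead,t=1,log=p}
step 9 deliver 3→0: 0={foll,t=1,log=p}
step 10 deliver 0→3: —
step 11 deliver 3→4: 4={foll,t=1,log=-}
step 12 deliver 4→3: —
step 13 timeout(4): 4={cand,t=2,log=-}
step 14 deliver 4→3: 3={foll,t=2,log=p}
step 15 deliver 3→4: —
step 16 deliver 4→2: 2={foll,t=2,log=-}
step 17 deliver 2→4: —
step 18 deliver 4→0: 0={foll,t=2,log=p}
step 19 deliver 0→4: 4={lead,t=2,log=-}

4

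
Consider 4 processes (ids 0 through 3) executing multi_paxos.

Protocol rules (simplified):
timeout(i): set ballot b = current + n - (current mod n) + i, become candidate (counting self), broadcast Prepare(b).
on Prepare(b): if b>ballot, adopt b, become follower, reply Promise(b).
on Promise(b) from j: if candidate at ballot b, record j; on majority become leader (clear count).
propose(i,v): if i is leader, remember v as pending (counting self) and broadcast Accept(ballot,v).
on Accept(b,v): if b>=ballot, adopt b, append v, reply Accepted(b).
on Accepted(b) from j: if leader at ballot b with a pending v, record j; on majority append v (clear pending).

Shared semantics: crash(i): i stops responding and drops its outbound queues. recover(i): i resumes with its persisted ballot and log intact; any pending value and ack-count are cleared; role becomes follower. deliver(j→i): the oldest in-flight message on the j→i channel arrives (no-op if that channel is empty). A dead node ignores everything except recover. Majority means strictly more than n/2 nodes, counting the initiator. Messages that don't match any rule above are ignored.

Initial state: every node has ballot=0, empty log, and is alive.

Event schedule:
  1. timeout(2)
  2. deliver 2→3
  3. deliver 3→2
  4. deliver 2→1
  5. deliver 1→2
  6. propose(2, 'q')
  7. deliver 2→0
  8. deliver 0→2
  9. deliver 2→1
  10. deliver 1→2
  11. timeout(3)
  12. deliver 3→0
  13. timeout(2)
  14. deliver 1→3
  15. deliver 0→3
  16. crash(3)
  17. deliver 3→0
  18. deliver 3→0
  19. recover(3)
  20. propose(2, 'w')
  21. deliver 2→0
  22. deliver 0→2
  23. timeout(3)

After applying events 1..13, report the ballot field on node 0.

11

step 1 timeout(2): 2={cand,b=6,log=-}
step 2 deliver 2→3: 3={foll,b=6,log=-}
step 3 deliver 3→2: —
step 4 deliver 2→1: 1={foll,b=6,log=-}
step 5 deliver 1→2: 2={lead,b=6,log=-}
step 6 propose(2,'q'): —
step 7 deliver 2→0: 0={foll,b=6,log=-}
step 8 deliver 0→2: —
step 9 deliver 2→1: 1={foll,b=6,log=q}
step 10 deliver 1→2: —
step 11 timeout(3): 3={cand,b=11,log=-}
step 12 deliver 3→0: 0={foll,b=11,log=-}
step 13 timeout(2): 2={cand,b=10,log=-}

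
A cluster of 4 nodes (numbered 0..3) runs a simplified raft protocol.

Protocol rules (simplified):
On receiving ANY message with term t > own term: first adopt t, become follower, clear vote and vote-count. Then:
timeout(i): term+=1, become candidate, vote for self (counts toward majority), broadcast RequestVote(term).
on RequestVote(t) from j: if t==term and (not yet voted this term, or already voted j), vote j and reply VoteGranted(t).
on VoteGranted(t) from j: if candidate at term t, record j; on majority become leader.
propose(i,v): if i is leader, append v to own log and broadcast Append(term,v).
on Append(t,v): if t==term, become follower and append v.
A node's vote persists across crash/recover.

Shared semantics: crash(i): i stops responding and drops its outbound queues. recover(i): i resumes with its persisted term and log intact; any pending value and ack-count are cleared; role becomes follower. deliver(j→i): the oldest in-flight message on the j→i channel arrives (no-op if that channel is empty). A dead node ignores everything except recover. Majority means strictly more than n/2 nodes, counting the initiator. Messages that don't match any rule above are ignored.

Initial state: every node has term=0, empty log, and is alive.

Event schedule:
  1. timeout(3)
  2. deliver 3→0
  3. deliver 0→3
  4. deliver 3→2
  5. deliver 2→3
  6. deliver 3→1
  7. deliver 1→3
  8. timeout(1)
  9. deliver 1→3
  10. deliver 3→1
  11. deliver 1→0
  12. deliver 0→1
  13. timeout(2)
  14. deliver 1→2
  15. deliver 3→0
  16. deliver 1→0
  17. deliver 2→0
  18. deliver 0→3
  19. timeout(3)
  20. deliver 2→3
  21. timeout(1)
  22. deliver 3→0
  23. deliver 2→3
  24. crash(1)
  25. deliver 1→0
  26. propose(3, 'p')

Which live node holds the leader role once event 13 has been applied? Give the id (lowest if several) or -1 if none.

1

1. timeout(3):  <3:cand t1 ->
2. deliver 3→0:  <0:foll t1 ->
3. deliver 0→3:  nop
4. deliver 3→2:  <2:foll t1 ->
5. deliver 2→3:  <3:lead t1 ->
6. deliver 3→1:  <1:foll t1 ->
7. deliver 1→3:  nop
8. timeout(1):  <1:cand t2 ->
9. deliver 1→3:  <3:foll t2 ->
10. deliver 3→1:  nop
11. deliver 1→0:  <0:foll t2 ->
12. deliver 0→1:  <1:lead t2 ->
13. timeout(2):  <2:cand t2 ->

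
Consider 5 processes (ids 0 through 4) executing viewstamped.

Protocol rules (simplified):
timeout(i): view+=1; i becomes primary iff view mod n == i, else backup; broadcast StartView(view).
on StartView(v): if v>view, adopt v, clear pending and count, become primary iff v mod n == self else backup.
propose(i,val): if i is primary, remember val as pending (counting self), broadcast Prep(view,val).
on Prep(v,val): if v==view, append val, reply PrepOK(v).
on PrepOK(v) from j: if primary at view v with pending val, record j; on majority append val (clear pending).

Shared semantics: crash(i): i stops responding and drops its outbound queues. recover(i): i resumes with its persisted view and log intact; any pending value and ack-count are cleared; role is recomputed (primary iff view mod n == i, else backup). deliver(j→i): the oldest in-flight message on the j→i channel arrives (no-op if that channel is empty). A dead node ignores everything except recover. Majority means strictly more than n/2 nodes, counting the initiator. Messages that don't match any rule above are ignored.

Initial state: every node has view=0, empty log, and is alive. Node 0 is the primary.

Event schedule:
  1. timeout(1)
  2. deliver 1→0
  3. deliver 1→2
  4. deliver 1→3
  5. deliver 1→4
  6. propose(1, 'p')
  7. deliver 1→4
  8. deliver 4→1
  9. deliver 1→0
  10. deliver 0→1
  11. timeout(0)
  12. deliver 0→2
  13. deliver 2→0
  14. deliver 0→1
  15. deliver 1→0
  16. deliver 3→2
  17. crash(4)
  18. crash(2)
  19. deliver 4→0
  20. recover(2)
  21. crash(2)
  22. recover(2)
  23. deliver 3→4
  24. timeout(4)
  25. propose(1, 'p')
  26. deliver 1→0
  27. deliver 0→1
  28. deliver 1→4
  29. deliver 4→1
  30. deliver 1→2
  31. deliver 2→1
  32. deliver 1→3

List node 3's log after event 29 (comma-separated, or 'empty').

empty

e1 timeout(1): 1[prim,v=1,-]
e2 deliver 1→0: 0[back,v=1,-]
e3 deliver 1→2: 2[back,v=1,-]
e4 deliver 1→3: 3[back,v=1,-]
e5 deliver 1→4: 4[back,v=1,-]
e6 propose(1,'p'): ·
e7 deliver 1→4: 4[back,v=1,p]
e8 deliver 4→1: ·
e9 deliver 1→0: 0[back,v=1,p]
e10 deliver 0→1: 1[prim,v=1,p]
e11 timeout(0): 0[back,v=2,p]
e12 deliver 0→2: 2[prim,v=2,-]
e13 deliver 2→0: ·
e14 deliver 0→1: 1[back,v=2,p]
e15 deliver 1→0: ·
e16 deliver 3→2: ·
e17 crash(4): 4[✗back,v=1,p]
e18 crash(2): 2[✗prim,v=2,-]
e19 deliver 4→0: ·
e20 recover(2): 2[prim,v=2,-]
e21 crash(2): 2[✗prim,v=2,-]
e22 recover(2): 2[prim,v=2,-]
e23 deliver 3→4: ·
e24 timeout(4): ·
e25 propose(1,'p'): ·
e26 deliver 1→0: ·
e27 deliver 0→1: ·
e28 deliver 1→4: ·
e29 deliver 4→1: ·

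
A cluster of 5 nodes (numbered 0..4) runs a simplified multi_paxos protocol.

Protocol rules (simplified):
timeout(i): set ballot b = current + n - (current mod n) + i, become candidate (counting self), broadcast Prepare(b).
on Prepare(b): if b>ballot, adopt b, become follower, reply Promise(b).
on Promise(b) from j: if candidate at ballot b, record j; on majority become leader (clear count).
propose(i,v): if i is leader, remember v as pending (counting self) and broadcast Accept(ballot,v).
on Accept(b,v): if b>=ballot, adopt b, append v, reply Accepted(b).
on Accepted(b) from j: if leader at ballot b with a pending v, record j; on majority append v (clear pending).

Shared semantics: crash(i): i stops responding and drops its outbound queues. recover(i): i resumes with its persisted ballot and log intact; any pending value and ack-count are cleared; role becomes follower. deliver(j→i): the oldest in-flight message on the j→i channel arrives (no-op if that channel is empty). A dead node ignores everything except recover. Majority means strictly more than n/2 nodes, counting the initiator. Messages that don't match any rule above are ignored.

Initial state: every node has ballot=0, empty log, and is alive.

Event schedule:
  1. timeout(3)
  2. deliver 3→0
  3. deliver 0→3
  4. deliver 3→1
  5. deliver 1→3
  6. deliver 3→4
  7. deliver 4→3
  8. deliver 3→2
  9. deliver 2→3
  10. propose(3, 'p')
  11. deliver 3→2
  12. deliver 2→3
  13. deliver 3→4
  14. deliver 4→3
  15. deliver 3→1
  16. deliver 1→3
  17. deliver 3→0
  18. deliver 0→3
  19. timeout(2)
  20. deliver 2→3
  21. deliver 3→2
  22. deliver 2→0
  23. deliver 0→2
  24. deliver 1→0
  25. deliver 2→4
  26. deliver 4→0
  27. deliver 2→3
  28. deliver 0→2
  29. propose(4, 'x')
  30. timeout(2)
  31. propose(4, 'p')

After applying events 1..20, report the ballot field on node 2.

1. timeout(3):  <3:cand b8 ->
2. deliver 3→0:  <0:foll b8 ->
3. deliver 0→3:  nop
4. deliver 3→1:  <1:foll b8 ->
5. deliver 1→3:  <3:lead b8 ->
6. deliver 3→4:  <4:foll b8 ->
7. deliver 4→3:  nop
8. deliver 3→2:  <2:foll b8 ->
9. deliver 2→3:  nop
10. propose(3,'p'):  nop
11. deliver 3→2:  <2:foll b8 p>
12. deliver 2→3:  nop
13. deliver 3→4:  <4:foll b8 p>
14. deliver 4→3:  <3:lead b8 p>
15. deliver 3→1:  <1:foll b8 p>
16. deliver 1→3:  nop
17. deliver 3→0:  <0:foll b8 p>
18. deliver 0→3:  nop
19. timeout(2):  <2:cand b12 p>
20. deliver 2→3:  <3:foll b12 p>

12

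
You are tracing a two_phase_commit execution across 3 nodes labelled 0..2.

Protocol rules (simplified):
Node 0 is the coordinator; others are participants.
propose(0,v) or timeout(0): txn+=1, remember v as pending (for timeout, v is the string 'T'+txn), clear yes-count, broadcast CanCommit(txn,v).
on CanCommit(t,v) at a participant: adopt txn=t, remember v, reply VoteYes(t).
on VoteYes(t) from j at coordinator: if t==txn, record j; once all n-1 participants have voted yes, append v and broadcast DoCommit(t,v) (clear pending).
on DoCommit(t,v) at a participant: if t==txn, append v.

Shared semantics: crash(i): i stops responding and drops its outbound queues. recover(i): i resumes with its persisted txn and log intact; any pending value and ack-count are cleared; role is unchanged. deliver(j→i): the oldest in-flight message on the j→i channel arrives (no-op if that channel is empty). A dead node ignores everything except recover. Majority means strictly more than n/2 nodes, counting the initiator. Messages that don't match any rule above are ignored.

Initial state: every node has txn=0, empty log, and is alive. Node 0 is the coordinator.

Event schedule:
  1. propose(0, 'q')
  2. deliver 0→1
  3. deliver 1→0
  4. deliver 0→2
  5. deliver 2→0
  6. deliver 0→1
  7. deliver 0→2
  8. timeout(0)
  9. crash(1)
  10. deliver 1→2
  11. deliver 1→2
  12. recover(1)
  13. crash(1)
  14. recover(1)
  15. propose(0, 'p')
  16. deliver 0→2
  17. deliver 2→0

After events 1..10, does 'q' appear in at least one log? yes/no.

after 1 — propose(0,'q'): n0:coor/t1/[-]
after 2 — deliver 0→1: n1:part/t1/[-]
after 3 — deliver 1→0: ·
after 4 — deliver 0→2: n2:part/t1/[-]
after 5 — deliver 2→0: n0:coor/t1/[q]
after 6 — deliver 0→1: n1:part/t1/[q]
after 7 — deliver 0→2: n2:part/t1/[q]
after 8 — timeout(0): n0:coor/t2/[q]
after 9 — crash(1): n1:✗part/t1/[q]
after 10 — deliver 1→2: ·

yes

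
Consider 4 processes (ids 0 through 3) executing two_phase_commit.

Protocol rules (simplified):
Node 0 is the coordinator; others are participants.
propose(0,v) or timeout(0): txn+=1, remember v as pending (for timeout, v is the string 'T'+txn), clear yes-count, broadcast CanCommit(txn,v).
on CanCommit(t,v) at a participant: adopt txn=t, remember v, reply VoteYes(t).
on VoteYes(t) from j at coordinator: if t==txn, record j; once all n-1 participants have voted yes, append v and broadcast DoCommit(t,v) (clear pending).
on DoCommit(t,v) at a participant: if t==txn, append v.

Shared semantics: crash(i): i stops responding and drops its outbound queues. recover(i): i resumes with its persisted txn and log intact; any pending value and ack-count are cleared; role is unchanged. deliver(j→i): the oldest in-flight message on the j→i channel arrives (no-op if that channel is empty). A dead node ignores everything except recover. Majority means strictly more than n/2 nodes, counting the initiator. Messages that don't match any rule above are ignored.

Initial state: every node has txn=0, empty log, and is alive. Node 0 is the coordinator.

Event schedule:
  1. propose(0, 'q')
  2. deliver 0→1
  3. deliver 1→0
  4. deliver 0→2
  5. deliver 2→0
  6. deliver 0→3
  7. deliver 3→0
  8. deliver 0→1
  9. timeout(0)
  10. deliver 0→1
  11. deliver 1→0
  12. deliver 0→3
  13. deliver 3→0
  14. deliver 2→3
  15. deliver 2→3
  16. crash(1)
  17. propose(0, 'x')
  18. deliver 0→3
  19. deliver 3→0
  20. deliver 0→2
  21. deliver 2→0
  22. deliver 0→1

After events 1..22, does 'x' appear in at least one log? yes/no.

no

step 1 propose(0,'q'): 0={coor,t=1,log=-}
step 2 deliver 0→1: 1={part,t=1,log=-}
step 3 deliver 1→0: —
step 4 deliver 0→2: 2={part,t=1,log=-}
step 5 deliver 2→0: —
step 6 deliver 0→3: 3={part,t=1,log=-}
step 7 deliver 3→0: 0={coor,t=1,log=q}
step 8 deliver 0→1: 1={part,t=1,log=q}
step 9 timeout(0): 0={coor,t=2,log=q}
step 10 deliver 0→1: 1={part,t=2,log=q}
step 11 deliver 1→0: —
step 12 deliver 0→3: 3={part,t=1,log=q}
step 13 deliver 3→0: —
step 14 deliver 2→3: —
step 15 deliver 2→3: —
step 16 crash(1): 1={✗part,t=2,log=q}
step 17 propose(0,'x'): 0={coor,t=3,log=q}
step 18 deliver 0→3: 3={part,t=2,log=q}
step 19 deliver 3→0: —
step 20 deliver 0→2: 2={part,t=1,log=q}
step 21 deliver 2→0: —
step 22 deliver 0→1: —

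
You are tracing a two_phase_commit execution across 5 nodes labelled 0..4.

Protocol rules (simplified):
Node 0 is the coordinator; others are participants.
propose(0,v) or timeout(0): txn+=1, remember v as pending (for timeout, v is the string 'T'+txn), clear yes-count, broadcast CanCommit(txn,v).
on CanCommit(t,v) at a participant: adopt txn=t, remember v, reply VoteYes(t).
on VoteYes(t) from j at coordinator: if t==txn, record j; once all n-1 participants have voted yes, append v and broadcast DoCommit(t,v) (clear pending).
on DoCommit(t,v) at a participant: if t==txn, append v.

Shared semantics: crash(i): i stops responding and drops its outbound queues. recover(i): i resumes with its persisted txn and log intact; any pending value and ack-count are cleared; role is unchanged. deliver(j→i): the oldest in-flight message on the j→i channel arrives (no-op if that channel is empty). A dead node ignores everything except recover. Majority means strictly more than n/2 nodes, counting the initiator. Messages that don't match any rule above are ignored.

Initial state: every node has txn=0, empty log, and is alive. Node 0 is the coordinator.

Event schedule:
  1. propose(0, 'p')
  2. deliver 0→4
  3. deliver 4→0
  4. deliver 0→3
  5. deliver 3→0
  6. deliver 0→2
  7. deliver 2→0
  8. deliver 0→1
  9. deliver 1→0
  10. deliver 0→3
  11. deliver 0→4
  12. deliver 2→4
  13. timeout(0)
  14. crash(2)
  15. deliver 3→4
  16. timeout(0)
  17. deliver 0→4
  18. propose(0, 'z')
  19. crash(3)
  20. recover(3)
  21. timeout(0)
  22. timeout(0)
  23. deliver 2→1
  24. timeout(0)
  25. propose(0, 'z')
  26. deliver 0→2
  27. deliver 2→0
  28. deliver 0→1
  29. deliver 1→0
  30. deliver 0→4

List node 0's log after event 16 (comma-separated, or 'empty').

p

[1] propose(0,'p') → N0(coor t1 [-])
[2] deliver 0→4 → N4(part t1 [-])
[3] deliver 4→0 → ∅
[4] deliver 0→3 → N3(part t1 [-])
[5] deliver 3→0 → ∅
[6] deliver 0→2 → N2(part t1 [-])
[7] deliver 2→0 → ∅
[8] deliver 0→1 → N1(part t1 [-])
[9] deliver 1→0 → N0(coor t1 [p])
[10] deliver 0→3 → N3(part t1 [p])
[11] deliver 0→4 → N4(part t1 [p])
[12] deliver 2→4 → ∅
[13] timeout(0) → N0(coor t2 [p])
[14] crash(2) → N2(✗part t1 [-])
[15] deliver 3→4 → ∅
[16] timeout(0) → N0(coor t3 [p])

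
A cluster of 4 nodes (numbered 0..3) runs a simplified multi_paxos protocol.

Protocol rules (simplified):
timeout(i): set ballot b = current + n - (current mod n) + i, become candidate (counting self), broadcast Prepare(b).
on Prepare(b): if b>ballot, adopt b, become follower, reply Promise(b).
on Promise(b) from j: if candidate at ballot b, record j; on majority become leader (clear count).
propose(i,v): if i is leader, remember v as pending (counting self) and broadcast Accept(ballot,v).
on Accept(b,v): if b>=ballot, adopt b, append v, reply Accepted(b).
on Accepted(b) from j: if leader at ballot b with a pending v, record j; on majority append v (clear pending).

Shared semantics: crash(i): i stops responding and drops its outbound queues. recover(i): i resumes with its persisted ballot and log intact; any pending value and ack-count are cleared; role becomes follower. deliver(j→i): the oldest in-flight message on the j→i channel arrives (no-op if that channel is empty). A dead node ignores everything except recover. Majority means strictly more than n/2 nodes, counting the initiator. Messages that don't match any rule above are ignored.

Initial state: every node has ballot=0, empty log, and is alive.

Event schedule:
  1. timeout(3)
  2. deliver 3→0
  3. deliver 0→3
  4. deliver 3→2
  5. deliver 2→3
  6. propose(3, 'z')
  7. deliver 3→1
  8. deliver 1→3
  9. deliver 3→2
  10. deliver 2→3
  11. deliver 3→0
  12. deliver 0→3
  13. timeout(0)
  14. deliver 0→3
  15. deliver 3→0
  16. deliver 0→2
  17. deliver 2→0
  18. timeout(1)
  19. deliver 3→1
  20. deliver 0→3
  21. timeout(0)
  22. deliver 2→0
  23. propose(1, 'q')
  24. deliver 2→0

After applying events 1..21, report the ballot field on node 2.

8

e1 timeout(3): 3[cand,b=7,-]
e2 deliver 3→0: 0[foll,b=7,-]
e3 deliver 0→3: ·
e4 deliver 3→2: 2[foll,b=7,-]
e5 deliver 2→3: 3[lead,b=7,-]
e6 propose(3,'z'): ·
e7 deliver 3→1: 1[foll,b=7,-]
e8 deliver 1→3: ·
e9 deliver 3→2: 2[foll,b=7,z]
e10 deliver 2→3: ·
e11 deliver 3→0: 0[foll,b=7,z]
e12 deliver 0→3: 3[lead,b=7,z]
e13 timeout(0): 0[cand,b=8,z]
e14 deliver 0→3: 3[foll,b=8,z]
e15 deliver 3→0: ·
e16 deliver 0→2: 2[foll,b=8,z]
e17 deliver 2→0: 0[lead,b=8,z]
e18 timeout(1): 1[cand,b=9,-]
e19 deliver 3→1: ·
e20 deliver 0→3: ·
e21 timeout(0): 0[cand,b=12,z]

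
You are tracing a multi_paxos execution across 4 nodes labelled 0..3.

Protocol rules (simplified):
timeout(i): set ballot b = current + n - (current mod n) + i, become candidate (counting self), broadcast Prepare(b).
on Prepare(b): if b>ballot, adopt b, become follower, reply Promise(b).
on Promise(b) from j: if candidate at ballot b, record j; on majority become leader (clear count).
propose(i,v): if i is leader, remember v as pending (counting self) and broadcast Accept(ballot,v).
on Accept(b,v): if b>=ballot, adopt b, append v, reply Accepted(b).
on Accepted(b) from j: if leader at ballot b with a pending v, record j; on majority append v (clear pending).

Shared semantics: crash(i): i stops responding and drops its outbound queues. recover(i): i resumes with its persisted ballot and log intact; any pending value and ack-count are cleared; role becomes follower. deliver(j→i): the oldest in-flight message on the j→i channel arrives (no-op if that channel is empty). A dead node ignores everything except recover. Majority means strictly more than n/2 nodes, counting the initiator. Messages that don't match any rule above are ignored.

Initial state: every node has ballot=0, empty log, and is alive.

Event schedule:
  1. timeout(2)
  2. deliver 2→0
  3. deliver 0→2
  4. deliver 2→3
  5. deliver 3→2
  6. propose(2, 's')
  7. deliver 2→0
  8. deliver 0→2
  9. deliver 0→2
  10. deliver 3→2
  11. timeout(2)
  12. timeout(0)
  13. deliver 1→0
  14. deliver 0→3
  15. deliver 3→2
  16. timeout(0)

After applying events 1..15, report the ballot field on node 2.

step 1 timeout(2): 2={cand,b=6,log=-}
step 2 deliver 2→0: 0={foll,b=6,log=-}
step 3 deliver 0→2: —
step 4 deliver 2→3: 3={foll,b=6,log=-}
step 5 deliver 3→2: 2={lead,b=6,log=-}
step 6 propose(2,'s'): —
step 7 deliver 2→0: 0={foll,b=6,log=s}
step 8 deliver 0→2: —
step 9 deliver 0→2: —
step 10 deliver 3→2: —
step 11 timeout(2): 2={cand,b=10,log=-}
step 12 timeout(0): 0={cand,b=8,log=s}
step 13 deliver 1→0: —
step 14 deliver 0→3: 3={foll,b=8,log=-}
step 15 deliver 3→2: —

10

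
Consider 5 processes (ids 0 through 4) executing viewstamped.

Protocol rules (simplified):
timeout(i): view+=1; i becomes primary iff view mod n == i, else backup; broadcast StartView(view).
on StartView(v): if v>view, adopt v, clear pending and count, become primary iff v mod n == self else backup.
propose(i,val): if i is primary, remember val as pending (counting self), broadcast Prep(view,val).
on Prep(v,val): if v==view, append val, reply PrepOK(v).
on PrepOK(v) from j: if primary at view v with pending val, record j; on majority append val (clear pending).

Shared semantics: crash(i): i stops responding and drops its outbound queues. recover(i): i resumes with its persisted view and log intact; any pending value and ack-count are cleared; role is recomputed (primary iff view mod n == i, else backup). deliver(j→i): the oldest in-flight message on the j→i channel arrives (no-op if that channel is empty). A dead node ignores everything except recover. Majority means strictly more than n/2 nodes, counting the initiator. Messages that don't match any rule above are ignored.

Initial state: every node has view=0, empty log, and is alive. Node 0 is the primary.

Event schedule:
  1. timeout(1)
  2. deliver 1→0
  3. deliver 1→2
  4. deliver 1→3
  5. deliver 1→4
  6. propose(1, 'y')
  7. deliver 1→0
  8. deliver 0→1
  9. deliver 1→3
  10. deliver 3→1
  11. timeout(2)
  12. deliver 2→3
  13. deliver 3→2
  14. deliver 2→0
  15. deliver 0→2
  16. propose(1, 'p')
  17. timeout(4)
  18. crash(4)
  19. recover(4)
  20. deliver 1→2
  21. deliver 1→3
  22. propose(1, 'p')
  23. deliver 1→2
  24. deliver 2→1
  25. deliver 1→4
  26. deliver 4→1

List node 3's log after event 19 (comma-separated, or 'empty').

y

e1 timeout(1): 1[prim,v=1,-]
e2 deliver 1→0: 0[back,v=1,-]
e3 deliver 1→2: 2[back,v=1,-]
e4 deliver 1→3: 3[back,v=1,-]
e5 deliver 1→4: 4[back,v=1,-]
e6 propose(1,'y'): ·
e7 deliver 1→0: 0[back,v=1,y]
e8 deliver 0→1: ·
e9 deliver 1→3: 3[back,v=1,y]
e10 deliver 3→1: 1[prim,v=1,y]
e11 timeout(2): 2[prim,v=2,-]
e12 deliver 2→3: 3[back,v=2,y]
e13 deliver 3→2: ·
e14 deliver 2→0: 0[back,v=2,y]
e15 deliver 0→2: ·
e16 propose(1,'p'): ·
e17 timeout(4): 4[back,v=2,-]
e18 crash(4): 4[✗back,v=2,-]
e19 recover(4): 4[back,v=2,-]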